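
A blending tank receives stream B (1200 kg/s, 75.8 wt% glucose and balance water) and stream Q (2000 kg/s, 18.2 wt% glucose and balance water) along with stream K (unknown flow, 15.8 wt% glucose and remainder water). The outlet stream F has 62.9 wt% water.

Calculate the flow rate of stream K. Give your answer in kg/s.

Let K be the unknown flow. Total out = 3200 + K.
water balance: 1926.4 + 0.842·K = 0.629·(3200 + K)
(0.842 − 0.629)·K = 0.629×3200 − 1926.4 = 86.4
K = 86.4 / 0.213 = 405.63 kg/s

405.6 kg/s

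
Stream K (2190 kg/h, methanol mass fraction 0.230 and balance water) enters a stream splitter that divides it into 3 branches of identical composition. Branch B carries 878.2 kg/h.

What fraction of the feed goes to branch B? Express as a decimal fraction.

0.401

Fraction to B = 878.2/2190 = 0.4010.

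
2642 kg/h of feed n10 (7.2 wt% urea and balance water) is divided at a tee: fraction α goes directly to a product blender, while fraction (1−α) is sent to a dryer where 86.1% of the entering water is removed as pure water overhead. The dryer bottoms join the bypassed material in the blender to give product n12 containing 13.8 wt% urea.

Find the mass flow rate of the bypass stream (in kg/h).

1061 kg/h

All 2642×0.072 = 190.22 kg/h of urea reaches n12, so n12 = 190.22/0.138 = 1378.4 kg/h and vapour = 1263.6 kg/h.
The evaporator receives (1−α)·2642 of feed at 0.928 water and removes 0.861 of that water:
0.861×0.928×(1−α)×2642 = 1263.6
(1−α) = 1263.6/2111 = 0.5986;  α = 0.4014.
Bypass flow = 0.4014×2642 = 1060.6 kg/h.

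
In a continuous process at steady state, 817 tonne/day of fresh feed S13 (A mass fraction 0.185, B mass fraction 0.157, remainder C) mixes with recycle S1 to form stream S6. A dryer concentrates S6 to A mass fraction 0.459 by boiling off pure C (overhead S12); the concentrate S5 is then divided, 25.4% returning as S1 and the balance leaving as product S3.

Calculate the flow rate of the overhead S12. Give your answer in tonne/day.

Overall A balance (none leaves overhead): A in fresh feed = A in product, i.e. 817×0.185 = (1−0.254)·S5·0.459.
S5 = 151.15/(0.459×0.746) = 441.41 tonne/day.
Recycle S1 = 0.254×441.41 = 112.12 tonne/day.
Combined feed S6 = 817 + 112.12 = 929.12 tonne/day.
Overhead S12 = S6 − S5 = 929.12 − 441.41 = 487.71 tonne/day.

487.7 tonne/day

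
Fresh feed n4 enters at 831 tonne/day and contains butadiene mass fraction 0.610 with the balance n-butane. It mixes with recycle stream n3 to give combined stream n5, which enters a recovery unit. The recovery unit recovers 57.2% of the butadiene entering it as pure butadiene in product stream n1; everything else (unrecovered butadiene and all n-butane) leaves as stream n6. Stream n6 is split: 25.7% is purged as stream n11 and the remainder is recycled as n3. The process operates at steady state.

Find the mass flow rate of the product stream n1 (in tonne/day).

425.2 tonne/day

butadiene in n5: m_A = 831×0.610 + (1−0.257)·(1−0.572)·m_A, so m_A = 506.91/0.6820 = 743.27 tonne/day.
Product n1 = 0.572×743.27 = 425.15 tonne/day.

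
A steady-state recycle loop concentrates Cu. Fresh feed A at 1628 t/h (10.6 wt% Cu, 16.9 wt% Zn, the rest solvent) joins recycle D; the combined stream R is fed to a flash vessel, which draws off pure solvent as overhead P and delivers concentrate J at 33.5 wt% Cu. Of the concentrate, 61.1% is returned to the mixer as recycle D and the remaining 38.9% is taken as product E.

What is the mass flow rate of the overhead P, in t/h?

1113 t/h

Overall Cu balance (none leaves overhead): Cu in fresh feed = Cu in product, i.e. 1628×0.106 = (1−0.611)·J·0.335.
J = 172.57/(0.335×0.389) = 1324.2 t/h.
Recycle D = 0.611×1324.2 = 809.11 t/h.
Combined feed R = 1628 + 809.11 = 2437.1 t/h.
Overhead P = R − J = 2437.1 − 1324.2 = 1112.9 t/h.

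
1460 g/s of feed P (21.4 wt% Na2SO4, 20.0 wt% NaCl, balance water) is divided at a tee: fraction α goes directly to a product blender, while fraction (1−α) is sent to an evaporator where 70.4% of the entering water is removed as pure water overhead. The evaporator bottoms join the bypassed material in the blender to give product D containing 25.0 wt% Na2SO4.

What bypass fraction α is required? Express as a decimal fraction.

0.651

All 1460×0.214 = 312.44 g/s of Na2SO4 reaches D, so D = 312.44/0.250 = 1249.8 g/s and vapour = 210.24 g/s.
The evaporator receives (1−α)·1460 of feed at 0.586 water and removes 0.704 of that water:
0.704×0.586×(1−α)×1460 = 210.24
(1−α) = 210.24/602.31 = 0.3491;  α = 0.6509.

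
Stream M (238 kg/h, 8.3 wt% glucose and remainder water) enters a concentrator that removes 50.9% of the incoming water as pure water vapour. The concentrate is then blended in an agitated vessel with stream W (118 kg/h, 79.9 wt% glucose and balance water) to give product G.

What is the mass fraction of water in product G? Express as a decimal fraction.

0.534

Vapour removed = 0.509×0.917×238 = 111.09 kg/h; concentrate = 126.91 kg/h.
water reaching the mixer = 107.16 (from concentrate) + 118×0.201 = 130.88 kg/h.
Product flow = 126.91 + 118 = 244.91 kg/h; water fraction = 0.534.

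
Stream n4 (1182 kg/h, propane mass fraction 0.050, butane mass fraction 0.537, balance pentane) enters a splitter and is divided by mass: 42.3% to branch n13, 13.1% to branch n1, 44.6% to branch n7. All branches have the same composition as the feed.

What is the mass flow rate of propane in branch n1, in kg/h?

Branch n1 total = 0.131×1182 = 154.84 kg/h.
propane in n1 = 0.050×154.84 = 7.7421 kg/h.

7.742 kg/h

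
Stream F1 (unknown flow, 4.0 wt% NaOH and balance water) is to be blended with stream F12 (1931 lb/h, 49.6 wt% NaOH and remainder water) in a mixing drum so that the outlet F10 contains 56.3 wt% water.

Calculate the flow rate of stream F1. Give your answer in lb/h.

Let F1 be the unknown flow. Total out = 1931 + F1.
water balance: 973.22 + 0.960·F1 = 0.563·(1931 + F1)
(0.960 − 0.563)·F1 = 0.563×1931 − 973.22 = 113.93
F1 = 113.93 / 0.397 = 286.97 lb/h

287 lb/h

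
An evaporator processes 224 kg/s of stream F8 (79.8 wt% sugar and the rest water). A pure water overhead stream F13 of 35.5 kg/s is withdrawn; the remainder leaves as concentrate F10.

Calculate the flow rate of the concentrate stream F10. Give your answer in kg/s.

188.5 kg/s

Concentrate = 224 − 35.5 = 188.5 kg/s.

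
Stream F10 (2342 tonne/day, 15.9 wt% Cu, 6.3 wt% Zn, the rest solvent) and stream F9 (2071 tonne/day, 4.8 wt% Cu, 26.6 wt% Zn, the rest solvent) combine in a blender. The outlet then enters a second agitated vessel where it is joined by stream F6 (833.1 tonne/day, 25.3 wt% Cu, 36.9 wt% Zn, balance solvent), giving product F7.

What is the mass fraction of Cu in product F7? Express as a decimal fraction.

0.130

Overall, product flow = 5246.1 tonne/day.
Cu in = 2342×0.159 + 2071×0.048 + 833.1×0.253 = 682.56 tonne/day.
Cu fraction in F7 = 0.130.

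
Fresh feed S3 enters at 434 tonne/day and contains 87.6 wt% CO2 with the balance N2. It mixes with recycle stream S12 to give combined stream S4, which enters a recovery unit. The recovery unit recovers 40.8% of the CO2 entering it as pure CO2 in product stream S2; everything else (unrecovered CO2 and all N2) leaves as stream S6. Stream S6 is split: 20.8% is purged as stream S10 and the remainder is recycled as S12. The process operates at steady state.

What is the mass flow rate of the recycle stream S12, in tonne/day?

N2 enters only via S3 and leaves only via the purge: 434×0.124 = 0.208×(N2 in S6), and the recovery unit passes all N2, so N2 in S4 = N2 in S6 = 258.73 tonne/day.
CO2 in S4: m_A = 434×0.876 + (1−0.208)·(1−0.408)·m_A, so m_A = 380.18/0.5311 = 715.79 tonne/day.
S6 = (1−0.408)×715.79 + 258.73 = 682.48 tonne/day.
Recycle S12 = (1−0.208)×682.48 = 540.52 tonne/day.

540.5 tonne/day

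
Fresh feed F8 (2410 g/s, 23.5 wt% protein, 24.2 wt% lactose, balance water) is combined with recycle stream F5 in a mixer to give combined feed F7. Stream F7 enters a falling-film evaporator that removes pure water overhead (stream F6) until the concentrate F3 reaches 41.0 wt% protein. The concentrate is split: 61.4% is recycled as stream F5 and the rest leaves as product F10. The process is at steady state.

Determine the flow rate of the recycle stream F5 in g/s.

2197 g/s

Overall protein balance (none leaves overhead): protein in fresh feed = protein in product, i.e. 2410×0.235 = (1−0.614)·F3·0.410.
F3 = 566.35/(0.410×0.386) = 3578.6 g/s.
Recycle F5 = 0.614×3578.6 = 2197.3 g/s.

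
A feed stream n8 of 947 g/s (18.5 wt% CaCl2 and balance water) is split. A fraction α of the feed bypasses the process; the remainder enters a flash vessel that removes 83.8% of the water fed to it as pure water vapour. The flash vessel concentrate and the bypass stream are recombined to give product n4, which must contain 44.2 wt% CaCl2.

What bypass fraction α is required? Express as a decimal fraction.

All 947×0.185 = 175.19 g/s of CaCl2 reaches n4, so n4 = 175.19/0.442 = 396.37 g/s and vapour = 550.63 g/s.
The evaporator receives (1−α)·947 of feed at 0.815 water and removes 0.838 of that water:
0.838×0.815×(1−α)×947 = 550.63
(1−α) = 550.63/646.77 = 0.8514;  α = 0.1486.

0.149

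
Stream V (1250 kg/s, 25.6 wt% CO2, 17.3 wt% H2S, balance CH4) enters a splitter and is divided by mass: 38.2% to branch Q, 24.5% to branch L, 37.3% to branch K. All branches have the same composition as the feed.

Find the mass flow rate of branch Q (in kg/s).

Branch Q flow = 0.382×1250 = 477.5 kg/s.

477.5 kg/s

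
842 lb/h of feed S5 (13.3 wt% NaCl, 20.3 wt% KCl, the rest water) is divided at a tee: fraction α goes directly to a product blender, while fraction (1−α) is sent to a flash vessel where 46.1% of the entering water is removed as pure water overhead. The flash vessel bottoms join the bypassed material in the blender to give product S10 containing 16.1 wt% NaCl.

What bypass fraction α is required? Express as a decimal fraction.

All 842×0.133 = 111.99 lb/h of NaCl reaches S10, so S10 = 111.99/0.161 = 695.57 lb/h and vapour = 146.43 lb/h.
The evaporator receives (1−α)·842 of feed at 0.664 water and removes 0.461 of that water:
0.461×0.664×(1−α)×842 = 146.43
(1−α) = 146.43/257.74 = 0.5682;  α = 0.4318.

0.432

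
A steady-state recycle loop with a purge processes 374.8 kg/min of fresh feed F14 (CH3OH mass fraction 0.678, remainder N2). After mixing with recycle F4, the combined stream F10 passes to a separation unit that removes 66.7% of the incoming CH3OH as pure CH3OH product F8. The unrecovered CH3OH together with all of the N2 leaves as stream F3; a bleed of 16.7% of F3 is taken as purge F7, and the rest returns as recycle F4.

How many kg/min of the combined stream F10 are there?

1074 kg/min

N2 enters only via F14 and leaves only via the purge: 374.8×0.322 = 0.167×(N2 in F3), and the separation unit passes all N2, so N2 in F10 = N2 in F3 = 722.67 kg/min.
CH3OH in F10: m_A = 374.8×0.678 + (1−0.167)·(1−0.667)·m_A, so m_A = 254.11/0.7226 = 351.66 kg/min.
F10 = 351.66 + 722.67 = 1074.3 kg/min.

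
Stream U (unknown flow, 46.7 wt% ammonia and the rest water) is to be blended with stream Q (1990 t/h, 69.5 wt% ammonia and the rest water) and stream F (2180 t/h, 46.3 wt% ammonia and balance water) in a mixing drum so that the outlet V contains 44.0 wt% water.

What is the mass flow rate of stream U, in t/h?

614.9 t/h

Let U be the unknown flow. Total out = 4170 + U.
water balance: 1777.6 + 0.533·U = 0.440·(4170 + U)
(0.533 − 0.440)·U = 0.440×4170 − 1777.6 = 57.19
U = 57.19 / 0.093 = 614.95 t/h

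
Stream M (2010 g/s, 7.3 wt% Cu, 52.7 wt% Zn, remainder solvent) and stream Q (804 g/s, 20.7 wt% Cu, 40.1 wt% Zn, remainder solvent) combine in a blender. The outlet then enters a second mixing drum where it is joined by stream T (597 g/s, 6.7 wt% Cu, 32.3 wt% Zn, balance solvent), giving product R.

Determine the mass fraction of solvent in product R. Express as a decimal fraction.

Overall, product flow = 3411 g/s.
solvent in = 2010×0.400 + 804×0.392 + 597×0.610 = 1483.3 g/s.
solvent fraction in R = 0.435.

0.435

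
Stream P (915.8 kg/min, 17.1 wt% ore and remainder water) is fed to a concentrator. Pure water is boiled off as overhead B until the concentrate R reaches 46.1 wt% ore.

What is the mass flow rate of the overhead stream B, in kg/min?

576.1 kg/min

ore is conserved: 915.8×0.171 = 156.6 kg/min all reports to the concentrate.
Concentrate = 156.6/(target fraction) = 339.7 kg/min.
Overhead = 915.8 − 339.7 = 576.1 kg/min.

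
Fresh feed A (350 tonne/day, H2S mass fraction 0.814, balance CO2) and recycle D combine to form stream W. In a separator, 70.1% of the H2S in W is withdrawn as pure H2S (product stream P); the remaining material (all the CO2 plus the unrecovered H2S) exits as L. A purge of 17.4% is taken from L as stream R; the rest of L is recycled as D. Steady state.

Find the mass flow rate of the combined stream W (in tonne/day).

752.5 tonne/day

CO2 enters only via A and leaves only via the purge: 350×0.186 = 0.174×(CO2 in L), and the separator passes all CO2, so CO2 in W = CO2 in L = 374.14 tonne/day.
H2S in W: m_A = 350×0.814 + (1−0.174)·(1−0.701)·m_A, so m_A = 284.9/0.7530 = 378.34 tonne/day.
W = 378.34 + 374.14 = 752.48 tonne/day.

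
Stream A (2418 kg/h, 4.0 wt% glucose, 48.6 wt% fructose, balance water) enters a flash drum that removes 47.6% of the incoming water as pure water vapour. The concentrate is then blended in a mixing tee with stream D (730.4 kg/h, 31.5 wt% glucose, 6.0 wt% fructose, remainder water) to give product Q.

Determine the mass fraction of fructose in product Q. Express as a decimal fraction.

0.468

Vapour removed = 0.476×0.474×2418 = 545.56 kg/h; concentrate = 1872.4 kg/h.
fructose reaching the mixer = 1175.1 (from concentrate) + 730.4×0.060 = 1219 kg/h.
Product flow = 1872.4 + 730.4 = 2602.8 kg/h; fructose fraction = 0.468.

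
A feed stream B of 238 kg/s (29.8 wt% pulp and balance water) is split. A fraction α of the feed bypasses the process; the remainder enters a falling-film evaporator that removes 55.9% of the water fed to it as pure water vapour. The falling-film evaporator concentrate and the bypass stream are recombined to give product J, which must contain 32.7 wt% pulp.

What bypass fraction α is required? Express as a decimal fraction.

All 238×0.298 = 70.924 kg/s of pulp reaches J, so J = 70.924/0.327 = 216.89 kg/s and vapour = 21.107 kg/s.
The evaporator receives (1−α)·238 of feed at 0.702 water and removes 0.559 of that water:
0.559×0.702×(1−α)×238 = 21.107
(1−α) = 21.107/93.395 = 0.2260;  α = 0.7740.

0.774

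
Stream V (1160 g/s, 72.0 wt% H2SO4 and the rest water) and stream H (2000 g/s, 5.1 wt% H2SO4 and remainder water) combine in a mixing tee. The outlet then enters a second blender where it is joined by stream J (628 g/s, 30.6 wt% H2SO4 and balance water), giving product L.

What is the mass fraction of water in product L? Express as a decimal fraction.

Overall, product flow = 3788 g/s.
water in = 1160×0.280 + 2000×0.949 + 628×0.694 = 2658.6 g/s.
water fraction in L = 0.7019.

0.7019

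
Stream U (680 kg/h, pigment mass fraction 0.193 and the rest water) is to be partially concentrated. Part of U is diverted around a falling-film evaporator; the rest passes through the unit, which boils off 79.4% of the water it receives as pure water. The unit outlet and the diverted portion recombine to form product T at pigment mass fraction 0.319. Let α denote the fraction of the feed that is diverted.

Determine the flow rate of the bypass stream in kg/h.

260.8 kg/h

All 680×0.193 = 131.24 kg/h of pigment reaches T, so T = 131.24/0.319 = 411.41 kg/h and vapour = 268.59 kg/h.
The evaporator receives (1−α)·680 of feed at 0.807 water and removes 0.794 of that water:
0.794×0.807×(1−α)×680 = 268.59
(1−α) = 268.59/435.72 = 0.6164;  α = 0.3836.
Bypass flow = 0.3836×680 = 260.83 kg/h.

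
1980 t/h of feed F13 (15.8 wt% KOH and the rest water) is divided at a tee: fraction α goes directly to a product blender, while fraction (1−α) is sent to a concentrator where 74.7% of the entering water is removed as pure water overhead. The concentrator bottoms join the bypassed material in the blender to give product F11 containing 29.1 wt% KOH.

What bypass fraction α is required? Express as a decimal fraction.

0.273

All 1980×0.158 = 312.84 t/h of KOH reaches F11, so F11 = 312.84/0.291 = 1075.1 t/h and vapour = 904.95 t/h.
The evaporator receives (1−α)·1980 of feed at 0.842 water and removes 0.747 of that water:
0.747×0.842×(1−α)×1980 = 904.95
(1−α) = 904.95/1245.4 = 0.7267;  α = 0.2733.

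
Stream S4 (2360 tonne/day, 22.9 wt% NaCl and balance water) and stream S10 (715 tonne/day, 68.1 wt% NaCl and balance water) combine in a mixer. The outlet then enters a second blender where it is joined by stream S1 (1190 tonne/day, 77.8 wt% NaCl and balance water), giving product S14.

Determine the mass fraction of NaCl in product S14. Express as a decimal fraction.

0.458

Overall, product flow = 4265 tonne/day.
NaCl in = 2360×0.229 + 715×0.681 + 1190×0.778 = 1953.2 tonne/day.
NaCl fraction in S14 = 0.458.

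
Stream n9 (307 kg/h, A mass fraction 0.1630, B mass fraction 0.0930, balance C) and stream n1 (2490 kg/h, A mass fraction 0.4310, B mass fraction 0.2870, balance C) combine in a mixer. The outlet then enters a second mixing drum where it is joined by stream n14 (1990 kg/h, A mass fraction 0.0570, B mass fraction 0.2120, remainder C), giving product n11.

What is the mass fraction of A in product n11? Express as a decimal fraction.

Overall, product flow = 4787 kg/h.
A in = 307×0.163 + 2490×0.431 + 1990×0.057 = 1236.7 kg/h.
A fraction in n11 = 0.2583.

0.2583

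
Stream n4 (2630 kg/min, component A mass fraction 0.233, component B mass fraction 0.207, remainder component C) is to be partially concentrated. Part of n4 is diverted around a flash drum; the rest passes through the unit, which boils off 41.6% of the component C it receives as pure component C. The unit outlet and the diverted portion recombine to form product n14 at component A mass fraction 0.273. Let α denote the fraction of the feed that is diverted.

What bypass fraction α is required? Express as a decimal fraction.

0.371

All 2630×0.233 = 612.79 kg/min of component A reaches n14, so n14 = 612.79/0.273 = 2244.7 kg/min and vapour = 385.35 kg/min.
The evaporator receives (1−α)·2630 of feed at 0.560 component C and removes 0.416 of that component C:
0.416×0.560×(1−α)×2630 = 385.35
(1−α) = 385.35/612.68 = 0.6289;  α = 0.3711.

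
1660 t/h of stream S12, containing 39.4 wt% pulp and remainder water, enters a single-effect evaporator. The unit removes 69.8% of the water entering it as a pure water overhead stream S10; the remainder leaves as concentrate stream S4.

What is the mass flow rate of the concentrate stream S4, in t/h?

957.8 t/h

water entering = 1660×0.606 = 1006 t/h; overhead removed = 0.698×1006 = 702.16 t/h.
Concentrate = 1660 − 702.16 = 957.84 t/h.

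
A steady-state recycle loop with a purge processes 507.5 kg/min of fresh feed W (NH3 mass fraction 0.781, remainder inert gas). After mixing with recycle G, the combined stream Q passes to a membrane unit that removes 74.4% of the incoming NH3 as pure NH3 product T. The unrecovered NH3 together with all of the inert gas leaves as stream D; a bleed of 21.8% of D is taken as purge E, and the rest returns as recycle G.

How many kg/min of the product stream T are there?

368.7 kg/min

NH3 in Q: m_A = 507.5×0.781 + (1−0.218)·(1−0.744)·m_A, so m_A = 396.36/0.7998 = 495.57 kg/min.
Product T = 0.744×495.57 = 368.7 kg/min.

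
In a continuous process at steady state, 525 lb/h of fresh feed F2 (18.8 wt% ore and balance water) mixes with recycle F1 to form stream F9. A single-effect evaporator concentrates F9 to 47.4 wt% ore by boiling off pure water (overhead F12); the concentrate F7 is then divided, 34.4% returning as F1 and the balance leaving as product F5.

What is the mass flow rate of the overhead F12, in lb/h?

316.8 lb/h

Overall ore balance (none leaves overhead): ore in fresh feed = ore in product, i.e. 525×0.188 = (1−0.344)·F7·0.474.
F7 = 98.7/(0.474×0.656) = 317.42 lb/h.
Recycle F1 = 0.344×317.42 = 109.19 lb/h.
Combined feed F9 = 525 + 109.19 = 634.19 lb/h.
Overhead F12 = F9 − F7 = 634.19 − 317.42 = 316.77 lb/h.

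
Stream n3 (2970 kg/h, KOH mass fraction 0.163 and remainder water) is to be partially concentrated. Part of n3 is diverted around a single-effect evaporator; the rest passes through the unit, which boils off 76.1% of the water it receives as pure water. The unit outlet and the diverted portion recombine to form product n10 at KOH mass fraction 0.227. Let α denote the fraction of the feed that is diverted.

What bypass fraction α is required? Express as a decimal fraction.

0.557

All 2970×0.163 = 484.11 kg/h of KOH reaches n10, so n10 = 484.11/0.227 = 2132.6 kg/h and vapour = 837.36 kg/h.
The evaporator receives (1−α)·2970 of feed at 0.837 water and removes 0.761 of that water:
0.761×0.837×(1−α)×2970 = 837.36
(1−α) = 837.36/1891.8 = 0.4426;  α = 0.5574.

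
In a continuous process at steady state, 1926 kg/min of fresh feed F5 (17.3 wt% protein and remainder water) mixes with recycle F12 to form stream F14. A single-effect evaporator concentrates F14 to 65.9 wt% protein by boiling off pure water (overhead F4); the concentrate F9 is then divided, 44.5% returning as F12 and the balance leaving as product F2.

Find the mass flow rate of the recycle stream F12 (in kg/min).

405.4 kg/min

Overall protein balance (none leaves overhead): protein in fresh feed = protein in product, i.e. 1926×0.173 = (1−0.445)·F9·0.659.
F9 = 333.2/(0.659×0.555) = 911.01 kg/min.
Recycle F12 = 0.445×911.01 = 405.4 kg/min.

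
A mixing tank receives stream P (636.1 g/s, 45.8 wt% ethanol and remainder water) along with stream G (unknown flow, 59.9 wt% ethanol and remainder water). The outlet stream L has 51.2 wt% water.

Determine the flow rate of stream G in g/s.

Let G be the unknown flow. Total out = 636.1 + G.
water balance: 344.77 + 0.401·G = 0.512·(636.1 + G)
(0.401 − 0.512)·G = 0.512×636.1 − 344.77 = -19.083
G = -19.083 / -0.111 = 171.92 g/s

171.9 g/s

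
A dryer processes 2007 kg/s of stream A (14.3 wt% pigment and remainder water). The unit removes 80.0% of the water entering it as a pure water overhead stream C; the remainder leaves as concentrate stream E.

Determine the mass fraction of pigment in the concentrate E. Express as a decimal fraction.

0.455

pigment is not removed: 2007×0.143 = 287 kg/s of pigment enters E.
water entering = 2007×0.857 = 1720 kg/s; overhead removed = 0.800×1720 = 1376 kg/s.
Concentrate = 2007 − 1376 = 631 kg/s.
Mass fraction = 287/631 = 0.455.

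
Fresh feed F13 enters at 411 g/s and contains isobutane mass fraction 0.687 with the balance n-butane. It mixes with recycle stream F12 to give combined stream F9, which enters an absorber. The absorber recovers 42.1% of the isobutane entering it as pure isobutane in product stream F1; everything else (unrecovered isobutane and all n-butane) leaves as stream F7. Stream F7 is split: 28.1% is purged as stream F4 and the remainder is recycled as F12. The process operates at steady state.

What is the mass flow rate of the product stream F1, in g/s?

203.7 g/s

isobutane in F9: m_A = 411×0.687 + (1−0.281)·(1−0.421)·m_A, so m_A = 282.36/0.5837 = 483.74 g/s.
Product F1 = 0.421×483.74 = 203.65 g/s.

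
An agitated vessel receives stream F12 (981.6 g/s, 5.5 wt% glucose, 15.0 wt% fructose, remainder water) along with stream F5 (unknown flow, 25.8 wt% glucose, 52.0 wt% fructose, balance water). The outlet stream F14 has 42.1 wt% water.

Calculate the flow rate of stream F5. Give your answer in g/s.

Let F5 be the unknown flow. Total out = 981.6 + F5.
water balance: 780.37 + 0.222·F5 = 0.421·(981.6 + F5)
(0.222 − 0.421)·F5 = 0.421×981.6 − 780.37 = -367.12
F5 = -367.12 / -0.199 = 1844.8 g/s

1845 g/s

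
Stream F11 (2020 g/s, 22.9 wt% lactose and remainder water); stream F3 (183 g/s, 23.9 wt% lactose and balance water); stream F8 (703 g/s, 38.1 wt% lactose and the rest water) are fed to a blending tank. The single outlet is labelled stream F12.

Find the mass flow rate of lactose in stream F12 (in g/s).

774.2 g/s

lactose out = lactose in = 2020×0.229 + 183×0.239 + 703×0.381 = 774.16 g/s.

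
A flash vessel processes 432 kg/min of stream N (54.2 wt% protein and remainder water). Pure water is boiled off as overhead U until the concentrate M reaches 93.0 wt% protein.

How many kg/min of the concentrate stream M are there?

protein is conserved: 432×0.542 = 234.14 kg/min all reports to the concentrate.
Concentrate = 234.14/(target fraction) = 251.77 kg/min.

251.8 kg/min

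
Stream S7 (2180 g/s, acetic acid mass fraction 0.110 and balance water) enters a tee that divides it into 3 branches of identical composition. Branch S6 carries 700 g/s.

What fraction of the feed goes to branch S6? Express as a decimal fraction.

0.321

Fraction to S6 = 700/2180 = 0.3211.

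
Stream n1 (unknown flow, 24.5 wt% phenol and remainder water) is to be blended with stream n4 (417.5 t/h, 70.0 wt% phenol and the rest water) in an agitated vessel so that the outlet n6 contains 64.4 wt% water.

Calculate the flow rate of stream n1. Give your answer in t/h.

Let n1 be the unknown flow. Total out = 417.5 + n1.
water balance: 125.25 + 0.755·n1 = 0.644·(417.5 + n1)
(0.755 − 0.644)·n1 = 0.644×417.5 − 125.25 = 143.62
n1 = 143.62 / 0.111 = 1293.9 t/h

1294 t/h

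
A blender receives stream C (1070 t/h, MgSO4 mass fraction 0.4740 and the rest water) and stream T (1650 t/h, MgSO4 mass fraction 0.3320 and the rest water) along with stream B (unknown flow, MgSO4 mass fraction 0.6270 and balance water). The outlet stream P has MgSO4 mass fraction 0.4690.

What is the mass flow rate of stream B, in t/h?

Let B be the unknown flow. Total out = 2720 + B.
MgSO4 balance: 1055 + 0.627·B = 0.469·(2720 + B)
(0.627 − 0.469)·B = 0.469×2720 − 1055 = 220.7
B = 220.7 / 0.158 = 1396.8 t/h

1397 t/h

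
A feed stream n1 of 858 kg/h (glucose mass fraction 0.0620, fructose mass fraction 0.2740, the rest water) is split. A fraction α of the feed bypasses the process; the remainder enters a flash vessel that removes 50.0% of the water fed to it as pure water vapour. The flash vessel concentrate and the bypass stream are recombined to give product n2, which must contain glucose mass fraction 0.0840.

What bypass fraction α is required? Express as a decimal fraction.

0.211

All 858×0.062 = 53.196 kg/h of glucose reaches n2, so n2 = 53.196/0.084 = 633.29 kg/h and vapour = 224.71 kg/h.
The evaporator receives (1−α)·858 of feed at 0.664 water and removes 0.500 of that water:
0.500×0.664×(1−α)×858 = 224.71
(1−α) = 224.71/284.86 = 0.7889;  α = 0.2111.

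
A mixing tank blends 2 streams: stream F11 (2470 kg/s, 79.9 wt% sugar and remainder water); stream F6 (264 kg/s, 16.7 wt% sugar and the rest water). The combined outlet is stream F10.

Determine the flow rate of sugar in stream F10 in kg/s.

2018 kg/s

sugar out = sugar in = 2470×0.799 + 264×0.167 = 2017.6 kg/s.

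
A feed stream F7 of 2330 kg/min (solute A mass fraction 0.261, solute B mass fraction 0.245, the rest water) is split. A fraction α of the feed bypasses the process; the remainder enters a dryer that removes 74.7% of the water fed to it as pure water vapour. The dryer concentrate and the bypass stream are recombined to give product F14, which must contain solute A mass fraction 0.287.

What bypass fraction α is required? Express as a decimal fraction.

All 2330×0.261 = 608.13 kg/min of solute A reaches F14, so F14 = 608.13/0.287 = 2118.9 kg/min and vapour = 211.08 kg/min.
The evaporator receives (1−α)·2330 of feed at 0.494 water and removes 0.747 of that water:
0.747×0.494×(1−α)×2330 = 211.08
(1−α) = 211.08/859.81 = 0.2455;  α = 0.7545.

0.755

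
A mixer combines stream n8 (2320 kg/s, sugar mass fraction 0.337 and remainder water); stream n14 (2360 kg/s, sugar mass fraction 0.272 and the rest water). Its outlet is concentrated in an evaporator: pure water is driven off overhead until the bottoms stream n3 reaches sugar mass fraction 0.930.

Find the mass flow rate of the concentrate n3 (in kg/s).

sugar entering = 2320×0.337 + 2360×0.272 = 1423.8 kg/s.
All sugar reports to n3, so n3 = 1423.8/0.930 = 1530.9 kg/s.

1531 kg/s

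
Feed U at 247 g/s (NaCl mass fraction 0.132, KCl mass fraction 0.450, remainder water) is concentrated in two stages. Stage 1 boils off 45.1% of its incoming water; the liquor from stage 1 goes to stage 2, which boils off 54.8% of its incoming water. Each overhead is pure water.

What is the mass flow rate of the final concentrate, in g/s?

169.4 g/s

water in feed = 247×0.418 = 103.25 g/s.
After stage 1: water left = (1−0.451)×103.25 = 56.682; stream total = 200.44 g/s.
After stage 2: water left = (1−0.548)×56.682 = 25.62; final concentrate = 169.37 g/s.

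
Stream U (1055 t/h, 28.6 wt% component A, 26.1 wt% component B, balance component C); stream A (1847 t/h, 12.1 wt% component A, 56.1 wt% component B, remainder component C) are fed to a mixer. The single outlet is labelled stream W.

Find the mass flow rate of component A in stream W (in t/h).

525.2 t/h

component A out = component A in = 1055×0.286 + 1847×0.121 = 525.22 t/h.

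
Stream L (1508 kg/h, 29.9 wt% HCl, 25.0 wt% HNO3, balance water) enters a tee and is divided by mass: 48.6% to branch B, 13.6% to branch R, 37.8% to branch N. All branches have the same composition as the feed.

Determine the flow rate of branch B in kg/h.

732.9 kg/h

Branch B flow = 0.486×1508 = 732.89 kg/h.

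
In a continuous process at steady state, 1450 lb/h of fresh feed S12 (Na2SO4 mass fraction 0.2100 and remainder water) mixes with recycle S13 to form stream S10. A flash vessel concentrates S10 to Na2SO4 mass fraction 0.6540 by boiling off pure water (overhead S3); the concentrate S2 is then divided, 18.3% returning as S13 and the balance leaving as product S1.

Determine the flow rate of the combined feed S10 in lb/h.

1554 lb/h

Overall Na2SO4 balance (none leaves overhead): Na2SO4 in fresh feed = Na2SO4 in product, i.e. 1450×0.210 = (1−0.183)·S2·0.654.
S2 = 304.5/(0.654×0.817) = 569.89 lb/h.
Recycle S13 = 0.183×569.89 = 104.29 lb/h.
Combined feed S10 = 1450 + 104.29 = 1554.3 lb/h.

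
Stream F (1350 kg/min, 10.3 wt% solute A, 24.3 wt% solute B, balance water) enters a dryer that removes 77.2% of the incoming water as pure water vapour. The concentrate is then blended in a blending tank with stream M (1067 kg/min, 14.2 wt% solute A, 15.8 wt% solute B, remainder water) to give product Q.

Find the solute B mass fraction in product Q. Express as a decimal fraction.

0.286

Vapour removed = 0.772×0.654×1350 = 681.6 kg/min; concentrate = 668.4 kg/min.
solute B reaching the mixer = 328.05 (from concentrate) + 1067×0.158 = 496.64 kg/min.
Product flow = 668.4 + 1067 = 1735.4 kg/min; solute B fraction = 0.286.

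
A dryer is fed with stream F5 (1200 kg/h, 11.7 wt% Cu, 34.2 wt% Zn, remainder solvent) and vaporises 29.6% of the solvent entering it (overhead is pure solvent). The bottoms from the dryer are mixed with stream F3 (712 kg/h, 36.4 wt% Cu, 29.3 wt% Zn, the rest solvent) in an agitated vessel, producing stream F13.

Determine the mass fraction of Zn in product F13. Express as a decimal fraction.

0.360

Vapour removed = 0.296×0.541×1200 = 192.16 kg/h; concentrate = 1007.8 kg/h.
Zn reaching the mixer = 410.4 (from concentrate) + 712×0.293 = 619.02 kg/h.
Product flow = 1007.8 + 712 = 1719.8 kg/h; Zn fraction = 0.360.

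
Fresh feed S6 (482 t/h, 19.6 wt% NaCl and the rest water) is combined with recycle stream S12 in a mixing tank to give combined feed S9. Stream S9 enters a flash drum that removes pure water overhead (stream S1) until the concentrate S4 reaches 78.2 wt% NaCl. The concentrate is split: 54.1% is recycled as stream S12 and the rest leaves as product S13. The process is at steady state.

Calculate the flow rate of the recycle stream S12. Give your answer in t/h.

Overall NaCl balance (none leaves overhead): NaCl in fresh feed = NaCl in product, i.e. 482×0.196 = (1−0.541)·S4·0.782.
S4 = 94.472/(0.782×0.459) = 263.2 t/h.
Recycle S12 = 0.541×263.2 = 142.39 t/h.

142.4 t/h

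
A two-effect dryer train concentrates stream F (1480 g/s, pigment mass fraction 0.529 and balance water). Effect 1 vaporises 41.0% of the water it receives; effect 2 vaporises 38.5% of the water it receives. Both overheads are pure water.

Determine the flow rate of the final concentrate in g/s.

water in feed = 1480×0.471 = 697.08 g/s.
After stage 1: water left = (1−0.410)×697.08 = 411.28; stream total = 1194.2 g/s.
After stage 2: water left = (1−0.385)×411.28 = 252.94; final concentrate = 1035.9 g/s.

1036 g/s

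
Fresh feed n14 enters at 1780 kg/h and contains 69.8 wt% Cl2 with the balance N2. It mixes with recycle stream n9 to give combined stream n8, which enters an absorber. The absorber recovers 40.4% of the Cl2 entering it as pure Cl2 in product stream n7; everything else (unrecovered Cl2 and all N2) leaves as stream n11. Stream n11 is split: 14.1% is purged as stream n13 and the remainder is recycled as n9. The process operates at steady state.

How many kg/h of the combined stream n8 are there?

6358 kg/h

N2 enters only via n14 and leaves only via the purge: 1780×0.302 = 0.141×(N2 in n11), and the absorber passes all N2, so N2 in n8 = N2 in n11 = 3812.5 kg/h.
Cl2 in n8: m_A = 1780×0.698 + (1−0.141)·(1−0.404)·m_A, so m_A = 1242.4/0.4880 = 2545.8 kg/h.
n8 = 2545.8 + 3812.5 = 6358.3 kg/h.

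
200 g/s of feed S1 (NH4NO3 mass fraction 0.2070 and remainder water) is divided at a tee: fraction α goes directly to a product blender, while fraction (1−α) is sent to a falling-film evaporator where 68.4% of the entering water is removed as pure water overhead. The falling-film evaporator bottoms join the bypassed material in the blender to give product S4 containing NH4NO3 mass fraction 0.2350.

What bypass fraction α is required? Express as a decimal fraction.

All 200×0.207 = 41.4 g/s of NH4NO3 reaches S4, so S4 = 41.4/0.235 = 176.17 g/s and vapour = 23.83 g/s.
The evaporator receives (1−α)·200 of feed at 0.793 water and removes 0.684 of that water:
0.684×0.793×(1−α)×200 = 23.83
(1−α) = 23.83/108.48 = 0.2197;  α = 0.7803.

0.780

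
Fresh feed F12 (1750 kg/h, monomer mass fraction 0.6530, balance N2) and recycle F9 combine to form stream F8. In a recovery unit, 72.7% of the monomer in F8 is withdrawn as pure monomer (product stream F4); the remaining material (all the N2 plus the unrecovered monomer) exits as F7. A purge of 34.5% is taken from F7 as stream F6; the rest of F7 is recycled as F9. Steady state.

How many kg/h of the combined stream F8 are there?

3152 kg/h

N2 enters only via F12 and leaves only via the purge: 1750×0.347 = 0.345×(N2 in F7), and the recovery unit passes all N2, so N2 in F8 = N2 in F7 = 1760.1 kg/h.
monomer in F8: m_A = 1750×0.653 + (1−0.345)·(1−0.727)·m_A, so m_A = 1142.8/0.8212 = 1391.6 kg/h.
F8 = 1391.6 + 1760.1 = 3151.7 kg/h.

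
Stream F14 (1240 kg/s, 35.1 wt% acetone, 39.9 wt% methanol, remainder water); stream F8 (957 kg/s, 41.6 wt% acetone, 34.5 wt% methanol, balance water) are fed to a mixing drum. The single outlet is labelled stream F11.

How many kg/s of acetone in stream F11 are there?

acetone out = acetone in = 1240×0.351 + 957×0.416 = 833.35 kg/s.

833.4 kg/s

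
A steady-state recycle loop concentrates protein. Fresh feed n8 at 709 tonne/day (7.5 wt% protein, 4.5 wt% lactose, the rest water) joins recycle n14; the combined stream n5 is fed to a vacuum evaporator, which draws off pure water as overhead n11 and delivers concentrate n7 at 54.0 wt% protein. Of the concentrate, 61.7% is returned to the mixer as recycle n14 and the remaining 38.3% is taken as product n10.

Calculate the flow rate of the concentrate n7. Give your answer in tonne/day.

Overall protein balance (none leaves overhead): protein in fresh feed = protein in product, i.e. 709×0.075 = (1−0.617)·n7·0.540.
n7 = 53.175/(0.540×0.383) = 257.11 tonne/day.

257.1 tonne/day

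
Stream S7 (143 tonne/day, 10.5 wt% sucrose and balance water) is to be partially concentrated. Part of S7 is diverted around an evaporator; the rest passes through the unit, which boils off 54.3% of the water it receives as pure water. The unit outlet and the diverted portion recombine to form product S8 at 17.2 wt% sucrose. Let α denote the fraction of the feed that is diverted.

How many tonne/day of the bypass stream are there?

28.38 tonne/day

All 143×0.105 = 15.015 tonne/day of sucrose reaches S8, so S8 = 15.015/0.172 = 87.297 tonne/day and vapour = 55.703 tonne/day.
The evaporator receives (1−α)·143 of feed at 0.895 water and removes 0.543 of that water:
0.543×0.895×(1−α)×143 = 55.703
(1−α) = 55.703/69.496 = 0.8015;  α = 0.1985.
Bypass flow = 0.1985×143 = 28.38 tonne/day.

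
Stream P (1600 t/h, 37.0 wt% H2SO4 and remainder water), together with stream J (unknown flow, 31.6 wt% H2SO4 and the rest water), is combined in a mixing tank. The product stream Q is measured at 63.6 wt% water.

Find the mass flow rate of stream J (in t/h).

200 t/h

Let J be the unknown flow. Total out = 1600 + J.
water balance: 1008 + 0.684·J = 0.636·(1600 + J)
(0.684 − 0.636)·J = 0.636×1600 − 1008 = 9.6
J = 9.6 / 0.048 = 200 t/h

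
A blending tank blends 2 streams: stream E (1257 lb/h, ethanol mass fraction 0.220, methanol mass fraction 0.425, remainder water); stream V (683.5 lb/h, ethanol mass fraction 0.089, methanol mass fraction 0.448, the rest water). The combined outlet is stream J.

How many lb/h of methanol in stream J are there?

840.4 lb/h

methanol out = methanol in = 1257×0.425 + 683.5×0.448 = 840.43 lb/h.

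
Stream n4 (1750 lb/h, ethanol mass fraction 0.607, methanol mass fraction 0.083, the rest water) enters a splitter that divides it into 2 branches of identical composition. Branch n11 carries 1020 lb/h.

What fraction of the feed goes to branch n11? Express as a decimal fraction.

0.583

Fraction to n11 = 1020/1750 = 0.5829.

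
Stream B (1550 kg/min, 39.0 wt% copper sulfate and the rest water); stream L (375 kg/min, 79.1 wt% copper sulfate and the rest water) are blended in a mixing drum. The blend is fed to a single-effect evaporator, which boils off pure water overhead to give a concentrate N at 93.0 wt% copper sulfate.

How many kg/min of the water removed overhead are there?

956 kg/min

copper sulfate entering = 1550×0.390 + 375×0.791 = 901.12 kg/min.
All copper sulfate reports to N, so N = 901.12/0.930 = 968.95 kg/min.
Total feed = 1925 kg/min; overhead = 1925 − 968.95 = 956.05 kg/min.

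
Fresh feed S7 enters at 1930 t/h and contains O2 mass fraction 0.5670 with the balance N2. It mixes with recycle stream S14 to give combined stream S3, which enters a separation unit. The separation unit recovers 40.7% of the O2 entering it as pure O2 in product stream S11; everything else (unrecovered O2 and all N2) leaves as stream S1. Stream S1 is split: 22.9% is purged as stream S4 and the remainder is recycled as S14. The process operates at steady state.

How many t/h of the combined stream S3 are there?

N2 enters only via S7 and leaves only via the purge: 1930×0.433 = 0.229×(N2 in S1), and the separation unit passes all N2, so N2 in S3 = N2 in S1 = 3649.3 t/h.
O2 in S3: m_A = 1930×0.567 + (1−0.229)·(1−0.407)·m_A, so m_A = 1094.3/0.5428 = 2016.1 t/h.
S3 = 2016.1 + 3649.3 = 5665.4 t/h.

5665 t/h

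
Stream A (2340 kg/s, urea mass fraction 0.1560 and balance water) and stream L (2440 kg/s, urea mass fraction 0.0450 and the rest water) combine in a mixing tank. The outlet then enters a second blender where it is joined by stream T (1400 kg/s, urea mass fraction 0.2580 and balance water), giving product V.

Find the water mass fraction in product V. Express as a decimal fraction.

Overall, product flow = 6180 kg/s.
water in = 2340×0.844 + 2440×0.955 + 1400×0.742 = 5344 kg/s.
water fraction in V = 0.8647.

0.8647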